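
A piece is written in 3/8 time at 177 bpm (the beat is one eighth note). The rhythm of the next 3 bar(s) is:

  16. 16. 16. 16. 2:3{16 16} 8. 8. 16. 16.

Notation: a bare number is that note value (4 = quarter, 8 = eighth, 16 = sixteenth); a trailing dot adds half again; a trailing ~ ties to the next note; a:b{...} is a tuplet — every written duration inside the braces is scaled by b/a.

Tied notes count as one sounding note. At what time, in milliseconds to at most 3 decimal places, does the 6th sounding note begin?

1. 0.0ms @ 0 + 254.237ms (3/4)
2. 254.237ms @ 3/4 + 254.237ms (3/4)
3. 508.475ms @ 3/2 + 254.237ms (3/4)
4. 762.712ms @ 9/4 + 254.237ms (3/4)
5. 1016.949ms @ 3 + 254.237ms (3/4)
6. 1271.186ms @ 15/4 + 254.237ms (3/4)
7. 1525.424ms @ 9/2 + 508.475ms (3/2)
8. 2033.898ms @ 6 + 508.475ms (3/2)
9. 2542.373ms @ 15/2 + 254.237ms (3/4)
10. 2796.61ms @ 33/4 + 254.237ms (3/4)

note 6 onset = 15/4b = 1271.186ms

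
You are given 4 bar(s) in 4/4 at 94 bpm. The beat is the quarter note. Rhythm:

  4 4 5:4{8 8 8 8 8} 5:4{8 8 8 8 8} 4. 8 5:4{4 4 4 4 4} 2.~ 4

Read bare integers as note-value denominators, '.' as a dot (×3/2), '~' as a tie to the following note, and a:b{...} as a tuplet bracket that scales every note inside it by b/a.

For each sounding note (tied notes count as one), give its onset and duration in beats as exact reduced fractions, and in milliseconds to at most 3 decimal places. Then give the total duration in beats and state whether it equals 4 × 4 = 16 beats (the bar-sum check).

1) 0.0ms=0b +638.298ms=1b
2) 638.298ms=1b +638.298ms=1b
3) 1276.596ms=2b +255.319ms=2/5b
4) 1531.915ms=12/5b +255.319ms=2/5b
5) 1787.234ms=14/5b +255.319ms=2/5b
6) 2042.553ms=16/5b +255.319ms=2/5b
7) 2297.872ms=18/5b +255.319ms=2/5b
8) 2553.191ms=4b +255.319ms=2/5b
9) 2808.511ms=22/5b +255.319ms=2/5b
10) 3063.83ms=24/5b +255.319ms=2/5b
11) 3319.149ms=26/5b +255.319ms=2/5b
12) 3574.468ms=28/5b +255.319ms=2/5b
13) 3829.787ms=6b +957.447ms=3/2b
14) 4787.234ms=15/2b +319.149ms=1/2b
15) 5106.383ms=8b +510.638ms=4/5b
16) 5617.021ms=44/5b +510.638ms=4/5b
17) 6127.66ms=48/5b +510.638ms=4/5b
18) 6638.298ms=52/5b +510.638ms=4/5b
19) 7148.936ms=56/5b +510.638ms=4/5b
20) 7659.574ms=12b +2553.191ms=4b
Σ=16b of 16 (94bpm 4/4) — PASS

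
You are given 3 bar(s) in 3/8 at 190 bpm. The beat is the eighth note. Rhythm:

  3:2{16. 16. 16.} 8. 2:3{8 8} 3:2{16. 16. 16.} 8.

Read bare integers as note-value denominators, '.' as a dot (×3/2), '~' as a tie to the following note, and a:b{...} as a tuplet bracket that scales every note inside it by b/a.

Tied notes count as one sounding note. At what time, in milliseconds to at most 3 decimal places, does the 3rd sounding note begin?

note 3 onset = 1b = 315.789ms

1. 0.0ms @ 0 + 157.895ms (1/2)
2. 157.895ms @ 1/2 + 157.895ms (1/2)
3. 315.789ms @ 1 + 157.895ms (1/2)
4. 473.684ms @ 3/2 + 473.684ms (3/2)
5. 947.368ms @ 3 + 473.684ms (3/2)
6. 1421.053ms @ 9/2 + 473.684ms (3/2)
7. 1894.737ms @ 6 + 157.895ms (1/2)
8. 2052.632ms @ 13/2 + 157.895ms (1/2)
9. 2210.526ms @ 7 + 157.895ms (1/2)
10. 2368.421ms @ 15/2 + 473.684ms (3/2)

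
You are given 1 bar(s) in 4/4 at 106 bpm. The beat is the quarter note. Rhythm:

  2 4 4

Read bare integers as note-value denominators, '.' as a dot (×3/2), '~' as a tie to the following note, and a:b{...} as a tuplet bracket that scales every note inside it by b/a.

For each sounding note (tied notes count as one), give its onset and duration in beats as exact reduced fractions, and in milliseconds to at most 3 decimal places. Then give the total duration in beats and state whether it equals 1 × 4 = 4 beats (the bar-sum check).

1) 0.0ms=0b +1132.075ms=2b
2) 1132.075ms=2b +566.038ms=1b
3) 1698.113ms=3b +566.038ms=1b
Σ=4b of 4 (106bpm 4/4) — PASS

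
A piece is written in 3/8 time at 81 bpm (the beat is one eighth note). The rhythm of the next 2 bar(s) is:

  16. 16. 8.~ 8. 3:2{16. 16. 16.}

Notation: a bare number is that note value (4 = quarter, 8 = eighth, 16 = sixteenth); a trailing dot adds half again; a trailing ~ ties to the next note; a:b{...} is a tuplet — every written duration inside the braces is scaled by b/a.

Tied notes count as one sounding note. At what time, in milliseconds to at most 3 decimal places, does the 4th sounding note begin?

1. 0.0ms @ 0 + 555.556ms (3/4)
2. 555.556ms @ 3/4 + 555.556ms (3/4)
3. 1111.111ms @ 3/2 + 2222.222ms (3)
4. 3333.333ms @ 9/2 + 370.37ms (1/2)
5. 3703.704ms @ 5 + 370.37ms (1/2)
6. 4074.074ms @ 11/2 + 370.37ms (1/2)

note 4 onset = 9/2b = 3333.333ms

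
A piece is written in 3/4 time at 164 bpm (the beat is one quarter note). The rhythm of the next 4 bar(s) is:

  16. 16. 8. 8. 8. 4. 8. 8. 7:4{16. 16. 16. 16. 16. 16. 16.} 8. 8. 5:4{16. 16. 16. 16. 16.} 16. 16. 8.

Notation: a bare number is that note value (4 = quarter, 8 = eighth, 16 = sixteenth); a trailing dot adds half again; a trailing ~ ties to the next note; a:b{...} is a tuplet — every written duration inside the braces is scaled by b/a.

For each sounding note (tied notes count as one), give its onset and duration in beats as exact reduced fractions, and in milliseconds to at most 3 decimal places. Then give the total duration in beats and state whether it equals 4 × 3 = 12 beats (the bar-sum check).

1) 0.0ms=0b +137.195ms=3/8b
2) 137.195ms=3/8b +137.195ms=3/8b
3) 274.39ms=3/4b +274.39ms=3/4b
4) 548.78ms=3/2b +274.39ms=3/4b
5) 823.171ms=9/4b +274.39ms=3/4b
6) 1097.561ms=3b +548.78ms=3/2b
7) 1646.341ms=9/2b +274.39ms=3/4b
8) 1920.732ms=21/4b +274.39ms=3/4b
9) 2195.122ms=6b +78.397ms=3/14b
10) 2273.519ms=87/14b +78.397ms=3/14b
11) 2351.916ms=45/7b +78.397ms=3/14b
12) 2430.314ms=93/14b +78.397ms=3/14b
13) 2508.711ms=48/7b +78.397ms=3/14b
14) 2587.108ms=99/14b +78.397ms=3/14b
15) 2665.505ms=51/7b +78.397ms=3/14b
16) 2743.902ms=15/2b +274.39ms=3/4b
17) 3018.293ms=33/4b +274.39ms=3/4b
18) 3292.683ms=9b +109.756ms=3/10b
19) 3402.439ms=93/10b +109.756ms=3/10b
20) 3512.195ms=48/5b +109.756ms=3/10b
21) 3621.951ms=99/10b +109.756ms=3/10b
22) 3731.707ms=51/5b +109.756ms=3/10b
23) 3841.463ms=21/2b +137.195ms=3/8b
24) 3978.659ms=87/8b +137.195ms=3/8b
25) 4115.854ms=45/4b +274.39ms=3/4b
Σ=12b of 12 (164bpm 3/4) — PASS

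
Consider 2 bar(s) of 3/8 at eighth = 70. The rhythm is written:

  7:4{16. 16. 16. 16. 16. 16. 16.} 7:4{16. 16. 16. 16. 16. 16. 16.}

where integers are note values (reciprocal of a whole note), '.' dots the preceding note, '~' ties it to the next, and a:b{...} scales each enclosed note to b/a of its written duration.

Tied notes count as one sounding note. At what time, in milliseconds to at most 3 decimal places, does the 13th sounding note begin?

note 13 onset = 36/7b = 4408.163ms

1. 0.0ms @ 0 + 367.347ms (3/7)
2. 367.347ms @ 3/7 + 367.347ms (3/7)
3. 734.694ms @ 6/7 + 367.347ms (3/7)
4. 1102.041ms @ 9/7 + 367.347ms (3/7)
5. 1469.388ms @ 12/7 + 367.347ms (3/7)
6. 1836.735ms @ 15/7 + 367.347ms (3/7)
7. 2204.082ms @ 18/7 + 367.347ms (3/7)
8. 2571.429ms @ 3 + 367.347ms (3/7)
9. 2938.776ms @ 24/7 + 367.347ms (3/7)
10. 3306.122ms @ 27/7 + 367.347ms (3/7)
11. 3673.469ms @ 30/7 + 367.347ms (3/7)
12. 4040.816ms @ 33/7 + 367.347ms (3/7)
13. 4408.163ms @ 36/7 + 367.347ms (3/7)
14. 4775.51ms @ 39/7 + 367.347ms (3/7)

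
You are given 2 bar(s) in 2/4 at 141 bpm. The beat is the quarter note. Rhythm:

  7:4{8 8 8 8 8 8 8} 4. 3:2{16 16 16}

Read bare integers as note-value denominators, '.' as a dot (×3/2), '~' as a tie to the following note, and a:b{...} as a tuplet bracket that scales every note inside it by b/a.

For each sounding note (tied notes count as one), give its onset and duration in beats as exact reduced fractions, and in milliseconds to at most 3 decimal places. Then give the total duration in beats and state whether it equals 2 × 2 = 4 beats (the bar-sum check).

1) 0.0ms=0b +121.581ms=2/7b
2) 121.581ms=2/7b +121.581ms=2/7b
3) 243.161ms=4/7b +121.581ms=2/7b
4) 364.742ms=6/7b +121.581ms=2/7b
5) 486.322ms=8/7b +121.581ms=2/7b
6) 607.903ms=10/7b +121.581ms=2/7b
7) 729.483ms=12/7b +121.581ms=2/7b
8) 851.064ms=2b +638.298ms=3/2b
9) 1489.362ms=7/2b +70.922ms=1/6b
10) 1560.284ms=11/3b +70.922ms=1/6b
11) 1631.206ms=23/6b +70.922ms=1/6b
Σ=4b of 4 (141bpm 2/4) — PASS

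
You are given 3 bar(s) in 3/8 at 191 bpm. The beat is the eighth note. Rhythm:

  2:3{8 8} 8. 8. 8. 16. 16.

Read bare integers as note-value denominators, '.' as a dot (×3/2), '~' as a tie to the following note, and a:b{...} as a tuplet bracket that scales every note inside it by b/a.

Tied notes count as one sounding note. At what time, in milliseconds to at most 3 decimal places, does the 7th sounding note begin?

note 7 onset = 33/4b = 2591.623ms

1. 0.0ms @ 0 + 471.204ms (3/2)
2. 471.204ms @ 3/2 + 471.204ms (3/2)
3. 942.408ms @ 3 + 471.204ms (3/2)
4. 1413.613ms @ 9/2 + 471.204ms (3/2)
5. 1884.817ms @ 6 + 471.204ms (3/2)
6. 2356.021ms @ 15/2 + 235.602ms (3/4)
7. 2591.623ms @ 33/4 + 235.602ms (3/4)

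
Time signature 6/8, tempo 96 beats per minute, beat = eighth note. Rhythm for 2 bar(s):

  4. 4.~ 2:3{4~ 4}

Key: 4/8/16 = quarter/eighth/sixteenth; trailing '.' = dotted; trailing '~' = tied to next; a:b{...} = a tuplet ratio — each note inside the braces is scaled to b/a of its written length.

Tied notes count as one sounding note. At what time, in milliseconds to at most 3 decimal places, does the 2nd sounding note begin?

note 2 onset = 3b = 1875.0ms

1. 0.0ms @ 0 + 1875.0ms (3)
2. 1875.0ms @ 3 + 5625.0ms (9)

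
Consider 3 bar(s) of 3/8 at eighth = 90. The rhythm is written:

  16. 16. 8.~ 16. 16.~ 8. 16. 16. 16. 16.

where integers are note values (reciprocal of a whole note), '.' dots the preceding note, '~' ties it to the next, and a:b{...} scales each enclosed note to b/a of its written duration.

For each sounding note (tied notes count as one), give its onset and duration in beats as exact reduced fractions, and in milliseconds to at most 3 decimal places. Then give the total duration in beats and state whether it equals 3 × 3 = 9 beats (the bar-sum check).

1) 0.0ms=0b +500.0ms=3/4b
2) 500.0ms=3/4b +500.0ms=3/4b
3) 1000.0ms=3/2b +1500.0ms=9/4b
4) 2500.0ms=15/4b +1500.0ms=9/4b
5) 4000.0ms=6b +500.0ms=3/4b
6) 4500.0ms=27/4b +500.0ms=3/4b
7) 5000.0ms=15/2b +500.0ms=3/4b
8) 5500.0ms=33/4b +500.0ms=3/4b
Σ=9b of 9 (90bpm 3/8) — PASS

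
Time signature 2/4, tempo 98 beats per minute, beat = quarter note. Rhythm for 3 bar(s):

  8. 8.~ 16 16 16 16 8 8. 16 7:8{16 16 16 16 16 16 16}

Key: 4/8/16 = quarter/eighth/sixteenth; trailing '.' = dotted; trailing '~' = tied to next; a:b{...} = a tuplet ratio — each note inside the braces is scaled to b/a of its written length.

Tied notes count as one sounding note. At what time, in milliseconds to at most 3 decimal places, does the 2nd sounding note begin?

note 2 onset = 3/4b = 459.184ms

1. 0.0ms @ 0 + 459.184ms (3/4)
2. 459.184ms @ 3/4 + 612.245ms (1)
3. 1071.429ms @ 7/4 + 153.061ms (1/4)
4. 1224.49ms @ 2 + 153.061ms (1/4)
5. 1377.551ms @ 9/4 + 153.061ms (1/4)
6. 1530.612ms @ 5/2 + 306.122ms (1/2)
7. 1836.735ms @ 3 + 459.184ms (3/4)
8. 2295.918ms @ 15/4 + 153.061ms (1/4)
9. 2448.98ms @ 4 + 174.927ms (2/7)
10. 2623.907ms @ 30/7 + 174.927ms (2/7)
11. 2798.834ms @ 32/7 + 174.927ms (2/7)
12. 2973.761ms @ 34/7 + 174.927ms (2/7)
13. 3148.688ms @ 36/7 + 174.927ms (2/7)
14. 3323.615ms @ 38/7 + 174.927ms (2/7)
15. 3498.542ms @ 40/7 + 174.927ms (2/7)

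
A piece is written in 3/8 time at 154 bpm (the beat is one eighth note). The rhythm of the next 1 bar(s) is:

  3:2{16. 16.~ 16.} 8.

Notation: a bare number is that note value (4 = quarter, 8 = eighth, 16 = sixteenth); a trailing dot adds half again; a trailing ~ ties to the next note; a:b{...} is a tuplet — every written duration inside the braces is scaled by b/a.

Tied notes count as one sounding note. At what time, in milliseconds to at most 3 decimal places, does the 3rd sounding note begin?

1. 0.0ms @ 0 + 194.805ms (1/2)
2. 194.805ms @ 1/2 + 389.61ms (1)
3. 584.416ms @ 3/2 + 584.416ms (3/2)

note 3 onset = 3/2b = 584.416ms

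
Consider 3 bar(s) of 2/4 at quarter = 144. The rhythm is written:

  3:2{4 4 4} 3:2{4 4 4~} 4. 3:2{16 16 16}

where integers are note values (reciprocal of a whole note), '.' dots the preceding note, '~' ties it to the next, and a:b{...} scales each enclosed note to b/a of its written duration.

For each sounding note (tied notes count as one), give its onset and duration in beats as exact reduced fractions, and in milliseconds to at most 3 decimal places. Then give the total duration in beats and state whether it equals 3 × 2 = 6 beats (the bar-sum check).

1) 0.0ms=0b +277.778ms=2/3b
2) 277.778ms=2/3b +277.778ms=2/3b
3) 555.556ms=4/3b +277.778ms=2/3b
4) 833.333ms=2b +277.778ms=2/3b
5) 1111.111ms=8/3b +277.778ms=2/3b
6) 1388.889ms=10/3b +902.778ms=13/6b
7) 2291.667ms=11/2b +69.444ms=1/6b
8) 2361.111ms=17/3b +69.444ms=1/6b
9) 2430.556ms=35/6b +69.444ms=1/6b
Σ=6b of 6 (144bpm 2/4) — PASS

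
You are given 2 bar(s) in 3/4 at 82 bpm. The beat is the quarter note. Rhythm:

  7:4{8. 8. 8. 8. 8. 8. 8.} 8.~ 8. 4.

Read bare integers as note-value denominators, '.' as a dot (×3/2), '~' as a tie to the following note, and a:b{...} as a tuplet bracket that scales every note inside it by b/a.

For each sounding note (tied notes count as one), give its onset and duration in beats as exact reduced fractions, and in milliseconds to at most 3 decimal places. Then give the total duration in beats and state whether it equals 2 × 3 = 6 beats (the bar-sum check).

1) 0.0ms=0b +313.589ms=3/7b
2) 313.589ms=3/7b +313.589ms=3/7b
3) 627.178ms=6/7b +313.589ms=3/7b
4) 940.767ms=9/7b +313.589ms=3/7b
5) 1254.355ms=12/7b +313.589ms=3/7b
6) 1567.944ms=15/7b +313.589ms=3/7b
7) 1881.533ms=18/7b +313.589ms=3/7b
8) 2195.122ms=3b +1097.561ms=3/2b
9) 3292.683ms=9/2b +1097.561ms=3/2b
Σ=6b of 6 (82bpm 3/4) — PASS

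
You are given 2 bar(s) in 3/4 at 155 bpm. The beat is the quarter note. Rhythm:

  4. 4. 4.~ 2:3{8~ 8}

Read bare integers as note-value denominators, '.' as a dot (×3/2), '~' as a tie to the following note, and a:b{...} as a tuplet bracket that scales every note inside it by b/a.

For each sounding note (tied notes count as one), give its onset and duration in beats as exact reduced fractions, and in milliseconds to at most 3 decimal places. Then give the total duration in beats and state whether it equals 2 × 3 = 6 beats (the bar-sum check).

1) 0.0ms=0b +580.645ms=3/2b
2) 580.645ms=3/2b +580.645ms=3/2b
3) 1161.29ms=3b +1161.29ms=3b
Σ=6b of 6 (155bpm 3/4) — PASS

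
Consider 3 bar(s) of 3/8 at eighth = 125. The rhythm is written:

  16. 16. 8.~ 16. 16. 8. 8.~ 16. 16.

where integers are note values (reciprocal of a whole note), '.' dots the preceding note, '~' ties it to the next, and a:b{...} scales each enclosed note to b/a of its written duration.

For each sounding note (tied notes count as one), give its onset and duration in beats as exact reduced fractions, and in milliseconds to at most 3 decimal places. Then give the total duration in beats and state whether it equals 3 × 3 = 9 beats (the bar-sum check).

1) 0.0ms=0b +360.0ms=3/4b
2) 360.0ms=3/4b +360.0ms=3/4b
3) 720.0ms=3/2b +1080.0ms=9/4b
4) 1800.0ms=15/4b +360.0ms=3/4b
5) 2160.0ms=9/2b +720.0ms=3/2b
6) 2880.0ms=6b +1080.0ms=9/4b
7) 3960.0ms=33/4b +360.0ms=3/4b
Σ=9b of 9 (125bpm 3/8) — PASS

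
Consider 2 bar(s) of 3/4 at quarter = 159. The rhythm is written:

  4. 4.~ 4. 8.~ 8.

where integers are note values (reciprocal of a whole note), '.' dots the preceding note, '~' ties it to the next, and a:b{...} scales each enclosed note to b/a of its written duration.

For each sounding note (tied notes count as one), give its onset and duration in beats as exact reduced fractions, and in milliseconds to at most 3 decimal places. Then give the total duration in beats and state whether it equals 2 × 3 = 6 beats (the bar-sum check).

1) 0.0ms=0b +566.038ms=3/2b
2) 566.038ms=3/2b +1132.075ms=3b
3) 1698.113ms=9/2b +566.038ms=3/2b
Σ=6b of 6 (159bpm 3/4) — PASS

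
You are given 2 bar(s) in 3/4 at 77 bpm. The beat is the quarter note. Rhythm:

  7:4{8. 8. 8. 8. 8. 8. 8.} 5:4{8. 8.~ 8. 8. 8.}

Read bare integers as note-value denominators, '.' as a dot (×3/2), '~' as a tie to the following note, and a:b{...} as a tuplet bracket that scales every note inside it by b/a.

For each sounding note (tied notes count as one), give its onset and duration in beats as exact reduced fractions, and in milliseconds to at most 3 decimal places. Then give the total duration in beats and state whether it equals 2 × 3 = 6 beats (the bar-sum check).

1) 0.0ms=0b +333.952ms=3/7b
2) 333.952ms=3/7b +333.952ms=3/7b
3) 667.904ms=6/7b +333.952ms=3/7b
4) 1001.855ms=9/7b +333.952ms=3/7b
5) 1335.807ms=12/7b +333.952ms=3/7b
6) 1669.759ms=15/7b +333.952ms=3/7b
7) 2003.711ms=18/7b +333.952ms=3/7b
8) 2337.662ms=3b +467.532ms=3/5b
9) 2805.195ms=18/5b +935.065ms=6/5b
10) 3740.26ms=24/5b +467.532ms=3/5b
11) 4207.792ms=27/5b +467.532ms=3/5b
Σ=6b of 6 (77bpm 3/4) — PASS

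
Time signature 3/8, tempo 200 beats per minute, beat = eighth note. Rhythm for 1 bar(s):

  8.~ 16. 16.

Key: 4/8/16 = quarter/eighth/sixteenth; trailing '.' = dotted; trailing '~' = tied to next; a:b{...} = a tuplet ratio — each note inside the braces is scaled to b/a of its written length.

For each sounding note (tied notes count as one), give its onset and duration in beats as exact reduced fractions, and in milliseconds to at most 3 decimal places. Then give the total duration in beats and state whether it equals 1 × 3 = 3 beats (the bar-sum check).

1) 0.0ms=0b +675.0ms=9/4b
2) 675.0ms=9/4b +225.0ms=3/4b
Σ=3b of 3 (200bpm 3/8) — PASS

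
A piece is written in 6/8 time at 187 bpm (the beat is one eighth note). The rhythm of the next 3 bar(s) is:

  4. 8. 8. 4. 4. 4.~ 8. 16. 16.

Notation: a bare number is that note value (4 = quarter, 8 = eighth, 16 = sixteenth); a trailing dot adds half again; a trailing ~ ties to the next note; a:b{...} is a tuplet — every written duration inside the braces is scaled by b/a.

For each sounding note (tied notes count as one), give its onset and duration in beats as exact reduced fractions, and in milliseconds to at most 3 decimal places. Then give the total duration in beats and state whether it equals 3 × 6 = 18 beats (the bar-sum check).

1) 0.0ms=0b +962.567ms=3b
2) 962.567ms=3b +481.283ms=3/2b
3) 1443.85ms=9/2b +481.283ms=3/2b
4) 1925.134ms=6b +962.567ms=3b
5) 2887.701ms=9b +962.567ms=3b
6) 3850.267ms=12b +1443.85ms=9/2b
7) 5294.118ms=33/2b +240.642ms=3/4b
8) 5534.759ms=69/4b +240.642ms=3/4b
Σ=18b of 18 (187bpm 6/8) — PASS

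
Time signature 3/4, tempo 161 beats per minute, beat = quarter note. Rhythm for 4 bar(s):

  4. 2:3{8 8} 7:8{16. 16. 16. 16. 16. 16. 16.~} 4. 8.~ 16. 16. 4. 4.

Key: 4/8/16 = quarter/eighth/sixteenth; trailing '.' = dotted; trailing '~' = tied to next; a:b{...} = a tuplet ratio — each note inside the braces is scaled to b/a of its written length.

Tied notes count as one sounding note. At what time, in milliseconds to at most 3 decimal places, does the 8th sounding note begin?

note 8 onset = 33/7b = 1756.877ms

1. 0.0ms @ 0 + 559.006ms (3/2)
2. 559.006ms @ 3/2 + 279.503ms (3/4)
3. 838.509ms @ 9/4 + 279.503ms (3/4)
4. 1118.012ms @ 3 + 159.716ms (3/7)
5. 1277.728ms @ 24/7 + 159.716ms (3/7)
6. 1437.445ms @ 27/7 + 159.716ms (3/7)
7. 1597.161ms @ 30/7 + 159.716ms (3/7)
8. 1756.877ms @ 33/7 + 159.716ms (3/7)
9. 1916.593ms @ 36/7 + 159.716ms (3/7)
10. 2076.309ms @ 39/7 + 718.722ms (27/14)
11. 2795.031ms @ 15/2 + 419.255ms (9/8)
12. 3214.286ms @ 69/8 + 139.752ms (3/8)
13. 3354.037ms @ 9 + 559.006ms (3/2)
14. 3913.043ms @ 21/2 + 559.006ms (3/2)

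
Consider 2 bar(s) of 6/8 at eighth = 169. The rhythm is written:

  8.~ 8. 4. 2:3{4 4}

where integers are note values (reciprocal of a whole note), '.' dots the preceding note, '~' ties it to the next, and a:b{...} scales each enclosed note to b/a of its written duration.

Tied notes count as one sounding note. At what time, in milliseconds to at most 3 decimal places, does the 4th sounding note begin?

note 4 onset = 9b = 3195.266ms

1. 0.0ms @ 0 + 1065.089ms (3)
2. 1065.089ms @ 3 + 1065.089ms (3)
3. 2130.178ms @ 6 + 1065.089ms (3)
4. 3195.266ms @ 9 + 1065.089ms (3)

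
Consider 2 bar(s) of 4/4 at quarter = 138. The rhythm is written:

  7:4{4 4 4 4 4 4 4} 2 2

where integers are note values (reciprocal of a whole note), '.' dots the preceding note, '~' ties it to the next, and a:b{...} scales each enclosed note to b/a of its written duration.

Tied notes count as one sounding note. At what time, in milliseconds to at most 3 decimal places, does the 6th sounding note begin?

note 6 onset = 20/7b = 1242.236ms

1. 0.0ms @ 0 + 248.447ms (4/7)
2. 248.447ms @ 4/7 + 248.447ms (4/7)
3. 496.894ms @ 8/7 + 248.447ms (4/7)
4. 745.342ms @ 12/7 + 248.447ms (4/7)
5. 993.789ms @ 16/7 + 248.447ms (4/7)
6. 1242.236ms @ 20/7 + 248.447ms (4/7)
7. 1490.683ms @ 24/7 + 248.447ms (4/7)
8. 1739.13ms @ 4 + 869.565ms (2)
9. 2608.696ms @ 6 + 869.565ms (2)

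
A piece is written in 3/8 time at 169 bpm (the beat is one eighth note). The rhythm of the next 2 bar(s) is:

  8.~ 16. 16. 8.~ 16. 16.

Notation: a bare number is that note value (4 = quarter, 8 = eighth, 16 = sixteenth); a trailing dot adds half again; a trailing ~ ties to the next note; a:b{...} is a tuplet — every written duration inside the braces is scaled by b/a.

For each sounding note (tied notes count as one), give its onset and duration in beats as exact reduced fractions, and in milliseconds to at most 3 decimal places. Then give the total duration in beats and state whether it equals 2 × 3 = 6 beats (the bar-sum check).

1) 0.0ms=0b +798.817ms=9/4b
2) 798.817ms=9/4b +266.272ms=3/4b
3) 1065.089ms=3b +798.817ms=9/4b
4) 1863.905ms=21/4b +266.272ms=3/4b
Σ=6b of 6 (169bpm 3/8) — PASS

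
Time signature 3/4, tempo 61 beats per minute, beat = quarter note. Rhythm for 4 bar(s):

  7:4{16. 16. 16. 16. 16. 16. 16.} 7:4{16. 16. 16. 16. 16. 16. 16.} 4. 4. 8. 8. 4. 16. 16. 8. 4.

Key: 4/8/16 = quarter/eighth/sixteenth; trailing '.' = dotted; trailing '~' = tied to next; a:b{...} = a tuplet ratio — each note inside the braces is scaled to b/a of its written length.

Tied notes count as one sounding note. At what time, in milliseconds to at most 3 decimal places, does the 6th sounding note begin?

1. 0.0ms @ 0 + 210.773ms (3/14)
2. 210.773ms @ 3/14 + 210.773ms (3/14)
3. 421.546ms @ 3/7 + 210.773ms (3/14)
4. 632.319ms @ 9/14 + 210.773ms (3/14)
5. 843.091ms @ 6/7 + 210.773ms (3/14)
6. 1053.864ms @ 15/14 + 210.773ms (3/14)
7. 1264.637ms @ 9/7 + 210.773ms (3/14)
8. 1475.41ms @ 3/2 + 210.773ms (3/14)
9. 1686.183ms @ 12/7 + 210.773ms (3/14)
10. 1896.956ms @ 27/14 + 210.773ms (3/14)
11. 2107.728ms @ 15/7 + 210.773ms (3/14)
12. 2318.501ms @ 33/14 + 210.773ms (3/14)
13. 2529.274ms @ 18/7 + 210.773ms (3/14)
14. 2740.047ms @ 39/14 + 210.773ms (3/14)
15. 2950.82ms @ 3 + 1475.41ms (3/2)
16. 4426.23ms @ 9/2 + 1475.41ms (3/2)
17. 5901.639ms @ 6 + 737.705ms (3/4)
18. 6639.344ms @ 27/4 + 737.705ms (3/4)
19. 7377.049ms @ 15/2 + 1475.41ms (3/2)
20. 8852.459ms @ 9 + 368.852ms (3/8)
21. 9221.311ms @ 75/8 + 368.852ms (3/8)
22. 9590.164ms @ 39/4 + 737.705ms (3/4)
23. 10327.869ms @ 21/2 + 1475.41ms (3/2)

note 6 onset = 15/14b = 1053.864ms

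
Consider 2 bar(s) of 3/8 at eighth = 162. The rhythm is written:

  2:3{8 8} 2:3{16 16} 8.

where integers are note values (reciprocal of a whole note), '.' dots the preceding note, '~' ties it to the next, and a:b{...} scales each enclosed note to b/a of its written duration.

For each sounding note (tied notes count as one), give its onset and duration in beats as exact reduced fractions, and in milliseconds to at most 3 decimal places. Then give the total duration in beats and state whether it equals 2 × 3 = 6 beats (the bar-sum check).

1) 0.0ms=0b +555.556ms=3/2b
2) 555.556ms=3/2b +555.556ms=3/2b
3) 1111.111ms=3b +277.778ms=3/4b
4) 1388.889ms=15/4b +277.778ms=3/4b
5) 1666.667ms=9/2b +555.556ms=3/2b
Σ=6b of 6 (162bpm 3/8) — PASS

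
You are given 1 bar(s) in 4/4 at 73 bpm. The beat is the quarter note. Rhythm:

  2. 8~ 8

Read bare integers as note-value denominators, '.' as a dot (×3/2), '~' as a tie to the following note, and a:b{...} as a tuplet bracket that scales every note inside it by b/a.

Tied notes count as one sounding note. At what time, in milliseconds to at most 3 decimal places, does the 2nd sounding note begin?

note 2 onset = 3b = 2465.753ms

1. 0.0ms @ 0 + 2465.753ms (3)
2. 2465.753ms @ 3 + 821.918ms (1)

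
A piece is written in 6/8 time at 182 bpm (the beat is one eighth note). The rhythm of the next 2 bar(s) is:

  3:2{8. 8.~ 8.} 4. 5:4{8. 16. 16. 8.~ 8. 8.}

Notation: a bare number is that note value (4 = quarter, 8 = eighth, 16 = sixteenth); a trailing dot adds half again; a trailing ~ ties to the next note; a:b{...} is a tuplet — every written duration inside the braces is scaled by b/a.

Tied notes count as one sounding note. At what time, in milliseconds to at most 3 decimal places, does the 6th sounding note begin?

1. 0.0ms @ 0 + 329.67ms (1)
2. 329.67ms @ 1 + 659.341ms (2)
3. 989.011ms @ 3 + 989.011ms (3)
4. 1978.022ms @ 6 + 395.604ms (6/5)
5. 2373.626ms @ 36/5 + 197.802ms (3/5)
6. 2571.429ms @ 39/5 + 197.802ms (3/5)
7. 2769.231ms @ 42/5 + 791.209ms (12/5)
8. 3560.44ms @ 54/5 + 395.604ms (6/5)

note 6 onset = 39/5b = 2571.429ms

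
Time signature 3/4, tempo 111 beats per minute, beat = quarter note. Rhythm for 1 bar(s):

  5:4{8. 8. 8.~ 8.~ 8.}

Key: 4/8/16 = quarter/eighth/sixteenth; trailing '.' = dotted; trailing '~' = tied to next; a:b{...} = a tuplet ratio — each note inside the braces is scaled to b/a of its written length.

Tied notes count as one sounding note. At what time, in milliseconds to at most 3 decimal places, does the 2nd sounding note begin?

1. 0.0ms @ 0 + 324.324ms (3/5)
2. 324.324ms @ 3/5 + 324.324ms (3/5)
3. 648.649ms @ 6/5 + 972.973ms (9/5)

note 2 onset = 3/5b = 324.324ms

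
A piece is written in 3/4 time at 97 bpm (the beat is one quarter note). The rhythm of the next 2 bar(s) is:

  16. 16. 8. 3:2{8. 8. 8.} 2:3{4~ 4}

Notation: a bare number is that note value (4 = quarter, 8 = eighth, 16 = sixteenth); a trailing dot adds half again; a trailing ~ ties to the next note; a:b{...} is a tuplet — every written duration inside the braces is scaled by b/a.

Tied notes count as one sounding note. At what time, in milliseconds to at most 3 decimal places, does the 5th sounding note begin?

note 5 onset = 2b = 1237.113ms

1. 0.0ms @ 0 + 231.959ms (3/8)
2. 231.959ms @ 3/8 + 231.959ms (3/8)
3. 463.918ms @ 3/4 + 463.918ms (3/4)
4. 927.835ms @ 3/2 + 309.278ms (1/2)
5. 1237.113ms @ 2 + 309.278ms (1/2)
6. 1546.392ms @ 5/2 + 309.278ms (1/2)
7. 1855.67ms @ 3 + 1855.67ms (3)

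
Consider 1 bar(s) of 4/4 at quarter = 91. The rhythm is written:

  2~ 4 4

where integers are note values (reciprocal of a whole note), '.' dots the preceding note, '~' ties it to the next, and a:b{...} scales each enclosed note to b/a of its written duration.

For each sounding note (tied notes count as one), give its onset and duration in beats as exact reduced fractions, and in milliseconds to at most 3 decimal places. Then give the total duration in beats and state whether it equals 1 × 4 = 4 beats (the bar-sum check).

1) 0.0ms=0b +1978.022ms=3b
2) 1978.022ms=3b +659.341ms=1b
Σ=4b of 4 (91bpm 4/4) — PASS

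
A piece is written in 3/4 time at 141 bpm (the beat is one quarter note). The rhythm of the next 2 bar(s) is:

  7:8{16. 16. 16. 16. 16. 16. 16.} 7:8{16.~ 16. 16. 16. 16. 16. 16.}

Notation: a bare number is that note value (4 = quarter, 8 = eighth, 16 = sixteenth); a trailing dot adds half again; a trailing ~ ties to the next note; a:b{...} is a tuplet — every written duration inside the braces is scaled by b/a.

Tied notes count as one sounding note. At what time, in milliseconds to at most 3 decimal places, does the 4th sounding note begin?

note 4 onset = 9/7b = 547.112ms

1. 0.0ms @ 0 + 182.371ms (3/7)
2. 182.371ms @ 3/7 + 182.371ms (3/7)
3. 364.742ms @ 6/7 + 182.371ms (3/7)
4. 547.112ms @ 9/7 + 182.371ms (3/7)
5. 729.483ms @ 12/7 + 182.371ms (3/7)
6. 911.854ms @ 15/7 + 182.371ms (3/7)
7. 1094.225ms @ 18/7 + 182.371ms (3/7)
8. 1276.596ms @ 3 + 364.742ms (6/7)
9. 1641.337ms @ 27/7 + 182.371ms (3/7)
10. 1823.708ms @ 30/7 + 182.371ms (3/7)
11. 2006.079ms @ 33/7 + 182.371ms (3/7)
12. 2188.45ms @ 36/7 + 182.371ms (3/7)
13. 2370.821ms @ 39/7 + 182.371ms (3/7)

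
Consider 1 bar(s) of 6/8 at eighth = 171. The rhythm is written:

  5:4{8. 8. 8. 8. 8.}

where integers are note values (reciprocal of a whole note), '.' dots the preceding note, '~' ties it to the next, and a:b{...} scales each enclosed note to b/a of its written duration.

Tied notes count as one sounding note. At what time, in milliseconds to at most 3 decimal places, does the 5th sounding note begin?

note 5 onset = 24/5b = 1684.211ms

1. 0.0ms @ 0 + 421.053ms (6/5)
2. 421.053ms @ 6/5 + 421.053ms (6/5)
3. 842.105ms @ 12/5 + 421.053ms (6/5)
4. 1263.158ms @ 18/5 + 421.053ms (6/5)
5. 1684.211ms @ 24/5 + 421.053ms (6/5)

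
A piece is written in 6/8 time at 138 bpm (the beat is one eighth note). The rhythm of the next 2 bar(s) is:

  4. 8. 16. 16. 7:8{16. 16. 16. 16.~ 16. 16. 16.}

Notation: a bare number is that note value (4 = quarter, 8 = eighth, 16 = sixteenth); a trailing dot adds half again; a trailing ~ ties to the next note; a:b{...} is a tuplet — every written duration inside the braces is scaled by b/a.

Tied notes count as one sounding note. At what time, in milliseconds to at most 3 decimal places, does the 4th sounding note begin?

1. 0.0ms @ 0 + 1304.348ms (3)
2. 1304.348ms @ 3 + 652.174ms (3/2)
3. 1956.522ms @ 9/2 + 326.087ms (3/4)
4. 2282.609ms @ 21/4 + 326.087ms (3/4)
5. 2608.696ms @ 6 + 372.671ms (6/7)
6. 2981.366ms @ 48/7 + 372.671ms (6/7)
7. 3354.037ms @ 54/7 + 372.671ms (6/7)
8. 3726.708ms @ 60/7 + 745.342ms (12/7)
9. 4472.05ms @ 72/7 + 372.671ms (6/7)
10. 4844.72ms @ 78/7 + 372.671ms (6/7)

note 4 onset = 21/4b = 2282.609ms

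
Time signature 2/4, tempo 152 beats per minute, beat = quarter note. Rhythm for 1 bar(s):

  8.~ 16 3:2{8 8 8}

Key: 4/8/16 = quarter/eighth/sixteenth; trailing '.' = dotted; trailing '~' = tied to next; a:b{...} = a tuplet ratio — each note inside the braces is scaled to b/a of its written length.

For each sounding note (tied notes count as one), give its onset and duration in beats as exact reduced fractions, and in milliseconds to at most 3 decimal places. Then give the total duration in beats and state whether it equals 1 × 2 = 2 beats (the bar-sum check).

1) 0.0ms=0b +394.737ms=1b
2) 394.737ms=1b +131.579ms=1/3b
3) 526.316ms=4/3b +131.579ms=1/3b
4) 657.895ms=5/3b +131.579ms=1/3b
Σ=2b of 2 (152bpm 2/4) — PASS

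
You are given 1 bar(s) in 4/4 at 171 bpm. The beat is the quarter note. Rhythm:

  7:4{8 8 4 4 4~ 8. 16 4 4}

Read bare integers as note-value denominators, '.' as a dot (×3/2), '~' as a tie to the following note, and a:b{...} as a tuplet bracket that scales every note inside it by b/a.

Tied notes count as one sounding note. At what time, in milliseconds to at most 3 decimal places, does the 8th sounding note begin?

1. 0.0ms @ 0 + 100.251ms (2/7)
2. 100.251ms @ 2/7 + 100.251ms (2/7)
3. 200.501ms @ 4/7 + 200.501ms (4/7)
4. 401.003ms @ 8/7 + 200.501ms (4/7)
5. 601.504ms @ 12/7 + 350.877ms (1)
6. 952.381ms @ 19/7 + 50.125ms (1/7)
7. 1002.506ms @ 20/7 + 200.501ms (4/7)
8. 1203.008ms @ 24/7 + 200.501ms (4/7)

note 8 onset = 24/7b = 1203.008ms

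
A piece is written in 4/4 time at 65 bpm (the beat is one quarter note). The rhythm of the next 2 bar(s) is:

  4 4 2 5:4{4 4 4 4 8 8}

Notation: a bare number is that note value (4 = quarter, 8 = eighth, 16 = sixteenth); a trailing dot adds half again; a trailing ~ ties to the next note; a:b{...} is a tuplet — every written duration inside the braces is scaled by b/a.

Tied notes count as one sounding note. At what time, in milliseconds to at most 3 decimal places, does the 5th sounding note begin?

1. 0.0ms @ 0 + 923.077ms (1)
2. 923.077ms @ 1 + 923.077ms (1)
3. 1846.154ms @ 2 + 1846.154ms (2)
4. 3692.308ms @ 4 + 738.462ms (4/5)
5. 4430.769ms @ 24/5 + 738.462ms (4/5)
6. 5169.231ms @ 28/5 + 738.462ms (4/5)
7. 5907.692ms @ 32/5 + 738.462ms (4/5)
8. 6646.154ms @ 36/5 + 369.231ms (2/5)
9. 7015.385ms @ 38/5 + 369.231ms (2/5)

note 5 onset = 24/5b = 4430.769ms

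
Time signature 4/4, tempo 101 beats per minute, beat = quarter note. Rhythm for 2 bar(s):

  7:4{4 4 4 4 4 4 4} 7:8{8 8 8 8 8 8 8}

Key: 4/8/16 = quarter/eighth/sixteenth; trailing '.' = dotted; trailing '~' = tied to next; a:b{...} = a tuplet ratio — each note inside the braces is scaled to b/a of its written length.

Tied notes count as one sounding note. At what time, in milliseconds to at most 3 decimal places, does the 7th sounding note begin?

1. 0.0ms @ 0 + 339.463ms (4/7)
2. 339.463ms @ 4/7 + 339.463ms (4/7)
3. 678.925ms @ 8/7 + 339.463ms (4/7)
4. 1018.388ms @ 12/7 + 339.463ms (4/7)
5. 1357.85ms @ 16/7 + 339.463ms (4/7)
6. 1697.313ms @ 20/7 + 339.463ms (4/7)
7. 2036.775ms @ 24/7 + 339.463ms (4/7)
8. 2376.238ms @ 4 + 339.463ms (4/7)
9. 2715.7ms @ 32/7 + 339.463ms (4/7)
10. 3055.163ms @ 36/7 + 339.463ms (4/7)
11. 3394.625ms @ 40/7 + 339.463ms (4/7)
12. 3734.088ms @ 44/7 + 339.463ms (4/7)
13. 4073.55ms @ 48/7 + 339.463ms (4/7)
14. 4413.013ms @ 52/7 + 339.463ms (4/7)

note 7 onset = 24/7b = 2036.775ms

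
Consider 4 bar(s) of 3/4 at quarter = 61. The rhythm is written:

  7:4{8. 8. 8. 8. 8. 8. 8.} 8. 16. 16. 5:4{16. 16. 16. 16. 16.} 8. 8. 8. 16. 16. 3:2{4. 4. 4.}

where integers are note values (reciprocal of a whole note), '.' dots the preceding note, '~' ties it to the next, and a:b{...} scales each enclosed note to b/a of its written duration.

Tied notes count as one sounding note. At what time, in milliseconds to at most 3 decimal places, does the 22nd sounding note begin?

1. 0.0ms @ 0 + 421.546ms (3/7)
2. 421.546ms @ 3/7 + 421.546ms (3/7)
3. 843.091ms @ 6/7 + 421.546ms (3/7)
4. 1264.637ms @ 9/7 + 421.546ms (3/7)
5. 1686.183ms @ 12/7 + 421.546ms (3/7)
6. 2107.728ms @ 15/7 + 421.546ms (3/7)
7. 2529.274ms @ 18/7 + 421.546ms (3/7)
8. 2950.82ms @ 3 + 737.705ms (3/4)
9. 3688.525ms @ 15/4 + 368.852ms (3/8)
10. 4057.377ms @ 33/8 + 368.852ms (3/8)
11. 4426.23ms @ 9/2 + 295.082ms (3/10)
12. 4721.311ms @ 24/5 + 295.082ms (3/10)
13. 5016.393ms @ 51/10 + 295.082ms (3/10)
14. 5311.475ms @ 27/5 + 295.082ms (3/10)
15. 5606.557ms @ 57/10 + 295.082ms (3/10)
16. 5901.639ms @ 6 + 737.705ms (3/4)
17. 6639.344ms @ 27/4 + 737.705ms (3/4)
18. 7377.049ms @ 15/2 + 737.705ms (3/4)
19. 8114.754ms @ 33/4 + 368.852ms (3/8)
20. 8483.607ms @ 69/8 + 368.852ms (3/8)
21. 8852.459ms @ 9 + 983.607ms (1)
22. 9836.066ms @ 10 + 983.607ms (1)
23. 10819.672ms @ 11 + 983.607ms (1)

note 22 onset = 10b = 9836.066ms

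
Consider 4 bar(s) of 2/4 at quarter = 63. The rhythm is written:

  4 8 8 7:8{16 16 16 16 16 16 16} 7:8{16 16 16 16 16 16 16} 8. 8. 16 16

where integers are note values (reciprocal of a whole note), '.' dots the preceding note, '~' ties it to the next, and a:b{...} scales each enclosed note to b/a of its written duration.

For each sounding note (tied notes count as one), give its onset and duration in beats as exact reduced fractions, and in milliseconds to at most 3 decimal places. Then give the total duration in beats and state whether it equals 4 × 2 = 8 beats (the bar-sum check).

1) 0.0ms=0b +952.381ms=1b
2) 952.381ms=1b +476.19ms=1/2b
3) 1428.571ms=3/2b +476.19ms=1/2b
4) 1904.762ms=2b +272.109ms=2/7b
5) 2176.871ms=16/7b +272.109ms=2/7b
6) 2448.98ms=18/7b +272.109ms=2/7b
7) 2721.088ms=20/7b +272.109ms=2/7b
8) 2993.197ms=22/7b +272.109ms=2/7b
9) 3265.306ms=24/7b +272.109ms=2/7b
10) 3537.415ms=26/7b +272.109ms=2/7b
11) 3809.524ms=4b +272.109ms=2/7b
12) 4081.633ms=30/7b +272.109ms=2/7b
13) 4353.741ms=32/7b +272.109ms=2/7b
14) 4625.85ms=34/7b +272.109ms=2/7b
15) 4897.959ms=36/7b +272.109ms=2/7b
16) 5170.068ms=38/7b +272.109ms=2/7b
17) 5442.177ms=40/7b +272.109ms=2/7b
18) 5714.286ms=6b +714.286ms=3/4b
19) 6428.571ms=27/4b +714.286ms=3/4b
20) 7142.857ms=15/2b +238.095ms=1/4b
21) 7380.952ms=31/4b +238.095ms=1/4b
Σ=8b of 8 (63bpm 2/4) — PASS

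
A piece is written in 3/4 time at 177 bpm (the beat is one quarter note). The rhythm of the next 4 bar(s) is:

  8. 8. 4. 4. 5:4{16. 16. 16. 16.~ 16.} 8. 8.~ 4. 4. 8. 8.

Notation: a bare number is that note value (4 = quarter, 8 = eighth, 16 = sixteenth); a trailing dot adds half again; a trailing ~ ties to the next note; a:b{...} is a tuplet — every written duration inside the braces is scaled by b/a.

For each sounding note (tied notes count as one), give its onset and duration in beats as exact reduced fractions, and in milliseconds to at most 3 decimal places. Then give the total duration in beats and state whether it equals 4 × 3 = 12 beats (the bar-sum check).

1) 0.0ms=0b +254.237ms=3/4b
2) 254.237ms=3/4b +254.237ms=3/4b
3) 508.475ms=3/2b +508.475ms=3/2b
4) 1016.949ms=3b +508.475ms=3/2b
5) 1525.424ms=9/2b +101.695ms=3/10b
6) 1627.119ms=24/5b +101.695ms=3/10b
7) 1728.814ms=51/10b +101.695ms=3/10b
8) 1830.508ms=27/5b +203.39ms=3/5b
9) 2033.898ms=6b +254.237ms=3/4b
10) 2288.136ms=27/4b +762.712ms=9/4b
11) 3050.847ms=9b +508.475ms=3/2b
12) 3559.322ms=21/2b +254.237ms=3/4b
13) 3813.559ms=45/4b +254.237ms=3/4b
Σ=12b of 12 (177bpm 3/4) — PASS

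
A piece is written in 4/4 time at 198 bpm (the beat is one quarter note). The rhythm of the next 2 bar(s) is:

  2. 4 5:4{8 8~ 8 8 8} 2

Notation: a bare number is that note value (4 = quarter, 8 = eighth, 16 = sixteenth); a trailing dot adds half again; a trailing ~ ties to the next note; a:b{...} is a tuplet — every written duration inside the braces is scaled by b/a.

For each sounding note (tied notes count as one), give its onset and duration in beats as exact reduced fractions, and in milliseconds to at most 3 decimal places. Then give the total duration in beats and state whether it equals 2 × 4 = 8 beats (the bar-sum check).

1) 0.0ms=0b +909.091ms=3b
2) 909.091ms=3b +303.03ms=1b
3) 1212.121ms=4b +121.212ms=2/5b
4) 1333.333ms=22/5b +242.424ms=4/5b
5) 1575.758ms=26/5b +121.212ms=2/5b
6) 1696.97ms=28/5b +121.212ms=2/5b
7) 1818.182ms=6b +606.061ms=2b
Σ=8b of 8 (198bpm 4/4) — PASS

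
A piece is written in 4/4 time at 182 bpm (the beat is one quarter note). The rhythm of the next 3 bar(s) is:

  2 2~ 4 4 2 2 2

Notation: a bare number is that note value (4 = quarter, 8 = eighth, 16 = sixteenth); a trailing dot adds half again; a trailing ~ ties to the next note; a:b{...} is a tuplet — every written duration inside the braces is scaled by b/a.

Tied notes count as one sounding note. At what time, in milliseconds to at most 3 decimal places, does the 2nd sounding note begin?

1. 0.0ms @ 0 + 659.341ms (2)
2. 659.341ms @ 2 + 989.011ms (3)
3. 1648.352ms @ 5 + 329.67ms (1)
4. 1978.022ms @ 6 + 659.341ms (2)
5. 2637.363ms @ 8 + 659.341ms (2)
6. 3296.703ms @ 10 + 659.341ms (2)

note 2 onset = 2b = 659.341ms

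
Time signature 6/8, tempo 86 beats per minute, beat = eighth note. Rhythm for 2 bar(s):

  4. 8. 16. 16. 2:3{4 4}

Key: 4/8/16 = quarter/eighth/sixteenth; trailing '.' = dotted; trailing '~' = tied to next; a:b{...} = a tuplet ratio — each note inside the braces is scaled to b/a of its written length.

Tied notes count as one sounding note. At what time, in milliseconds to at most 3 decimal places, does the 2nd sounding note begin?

note 2 onset = 3b = 2093.023ms

1. 0.0ms @ 0 + 2093.023ms (3)
2. 2093.023ms @ 3 + 1046.512ms (3/2)
3. 3139.535ms @ 9/2 + 523.256ms (3/4)
4. 3662.791ms @ 21/4 + 523.256ms (3/4)
5. 4186.047ms @ 6 + 2093.023ms (3)
6. 6279.07ms @ 9 + 2093.023ms (3)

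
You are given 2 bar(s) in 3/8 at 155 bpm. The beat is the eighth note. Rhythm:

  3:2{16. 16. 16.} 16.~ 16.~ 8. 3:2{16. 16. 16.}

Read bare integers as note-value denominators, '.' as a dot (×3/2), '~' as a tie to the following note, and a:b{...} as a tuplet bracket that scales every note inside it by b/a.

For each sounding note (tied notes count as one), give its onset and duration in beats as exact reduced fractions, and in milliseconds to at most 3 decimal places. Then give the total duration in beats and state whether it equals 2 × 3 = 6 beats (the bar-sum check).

1) 0.0ms=0b +193.548ms=1/2b
2) 193.548ms=1/2b +193.548ms=1/2b
3) 387.097ms=1b +193.548ms=1/2b
4) 580.645ms=3/2b +1161.29ms=3b
5) 1741.935ms=9/2b +193.548ms=1/2b
6) 1935.484ms=5b +193.548ms=1/2b
7) 2129.032ms=11/2b +193.548ms=1/2b
Σ=6b of 6 (155bpm 3/8) — PASS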